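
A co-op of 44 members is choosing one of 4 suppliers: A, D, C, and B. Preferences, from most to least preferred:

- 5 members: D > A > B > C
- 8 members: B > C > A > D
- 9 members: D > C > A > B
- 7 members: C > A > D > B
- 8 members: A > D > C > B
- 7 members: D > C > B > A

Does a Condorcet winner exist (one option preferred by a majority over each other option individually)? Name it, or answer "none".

none

Checking pairwise contests:
C beats A 31–13.
A beats D 23–21.
D beats C 29–15.
A beats B 29–15.
Every option loses at least one head-to-head, so there is no Condorcet winner.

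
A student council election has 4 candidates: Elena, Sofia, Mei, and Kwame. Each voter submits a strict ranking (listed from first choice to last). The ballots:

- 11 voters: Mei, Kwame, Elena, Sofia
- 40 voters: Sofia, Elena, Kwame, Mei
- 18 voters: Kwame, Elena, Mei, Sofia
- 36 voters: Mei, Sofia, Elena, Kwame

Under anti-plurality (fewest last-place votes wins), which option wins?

Elena

Last-place votes: Elena 0, Sofia 29, Mei 40, Kwame 36.
Elena is ranked last by the fewest voters, so Elena wins.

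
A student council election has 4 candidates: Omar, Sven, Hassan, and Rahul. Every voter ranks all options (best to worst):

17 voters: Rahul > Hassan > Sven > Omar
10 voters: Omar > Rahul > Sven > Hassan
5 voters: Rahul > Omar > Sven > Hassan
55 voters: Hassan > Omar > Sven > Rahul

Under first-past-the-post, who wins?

Hassan

First-place votes: Omar 10, Sven 0, Hassan 55, Rahul 22.
Hassan has the most first-place votes.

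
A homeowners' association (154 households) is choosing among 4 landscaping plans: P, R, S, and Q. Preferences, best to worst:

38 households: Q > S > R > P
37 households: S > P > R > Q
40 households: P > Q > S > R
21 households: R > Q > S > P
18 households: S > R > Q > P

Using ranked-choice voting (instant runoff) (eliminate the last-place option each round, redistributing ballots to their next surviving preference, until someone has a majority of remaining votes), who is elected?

Round 1: P 40, R 21, S 55, Q 38. Eliminate R.
Round 2: P 40, S 55, Q 59. Eliminate P.
Round 3: S 55, Q 99. Q has a majority.

Q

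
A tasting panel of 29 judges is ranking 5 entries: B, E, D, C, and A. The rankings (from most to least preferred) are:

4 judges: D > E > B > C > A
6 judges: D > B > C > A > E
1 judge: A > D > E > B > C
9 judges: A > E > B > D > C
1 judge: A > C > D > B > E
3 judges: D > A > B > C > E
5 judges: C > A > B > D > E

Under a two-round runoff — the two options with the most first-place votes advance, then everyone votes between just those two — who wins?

A

Round 1 first-place votes: B 0, E 0, D 13, C 5, A 11.
D and A advance.
Runoff: D is preferred to A by 13 voters; A by 16.
A wins the runoff.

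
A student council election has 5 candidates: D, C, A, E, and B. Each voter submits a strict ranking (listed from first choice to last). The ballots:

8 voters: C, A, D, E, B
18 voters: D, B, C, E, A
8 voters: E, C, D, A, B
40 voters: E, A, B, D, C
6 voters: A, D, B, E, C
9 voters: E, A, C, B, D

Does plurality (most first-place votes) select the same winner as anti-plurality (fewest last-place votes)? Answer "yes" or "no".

yes

Plurality — first-place votes: D 18, C 8, A 6, E 57, B 0. Winner: E.
Anti-plurality — last-place votes: D 9, C 46, A 18, E 0, B 16. Winner: E.
The two methods agree.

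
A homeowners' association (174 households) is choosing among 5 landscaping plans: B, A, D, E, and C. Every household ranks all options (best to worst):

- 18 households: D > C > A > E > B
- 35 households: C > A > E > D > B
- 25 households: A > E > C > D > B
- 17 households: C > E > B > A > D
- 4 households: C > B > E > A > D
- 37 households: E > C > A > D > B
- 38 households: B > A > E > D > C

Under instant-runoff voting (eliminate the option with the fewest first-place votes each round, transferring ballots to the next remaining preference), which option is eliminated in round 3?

Round 1: B 38, A 25, D 18, E 37, C 56. Eliminate D.
Round 2: B 38, A 25, E 37, C 74. Eliminate A.
Round 3: B 38, E 62, C 74. Eliminate B.

B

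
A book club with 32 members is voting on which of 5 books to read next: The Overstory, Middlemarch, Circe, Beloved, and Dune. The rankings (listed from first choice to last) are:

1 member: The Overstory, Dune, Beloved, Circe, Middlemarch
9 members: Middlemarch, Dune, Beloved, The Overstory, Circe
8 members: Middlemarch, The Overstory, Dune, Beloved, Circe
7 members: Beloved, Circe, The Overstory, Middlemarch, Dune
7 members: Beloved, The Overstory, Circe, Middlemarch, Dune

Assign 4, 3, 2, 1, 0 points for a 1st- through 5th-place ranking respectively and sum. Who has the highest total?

Beloved

The Overstory: 1·4 + 9·1 + 8·3 + 7·2 + 7·3 = 72
Middlemarch: 1·0 + 9·4 + 8·4 + 7·1 + 7·1 = 82
Circe: 1·1 + 9·0 + 8·0 + 7·3 + 7·2 = 36
Beloved: 1·2 + 9·2 + 8·1 + 7·4 + 7·4 = 84
Dune: 1·3 + 9·3 + 8·2 + 7·0 + 7·0 = 46
Beloved has the highest Borda score (84).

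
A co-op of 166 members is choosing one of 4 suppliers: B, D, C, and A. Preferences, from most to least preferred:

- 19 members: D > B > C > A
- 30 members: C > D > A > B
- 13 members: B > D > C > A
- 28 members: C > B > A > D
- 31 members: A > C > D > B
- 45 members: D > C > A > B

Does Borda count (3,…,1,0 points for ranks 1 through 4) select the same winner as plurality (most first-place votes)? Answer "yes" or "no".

no

Borda — scores: B 133, D 309, C 358, A 196. Winner: C.
Plurality — first-place votes: B 13, D 64, C 58, A 31. Winner: D.
The two methods disagree.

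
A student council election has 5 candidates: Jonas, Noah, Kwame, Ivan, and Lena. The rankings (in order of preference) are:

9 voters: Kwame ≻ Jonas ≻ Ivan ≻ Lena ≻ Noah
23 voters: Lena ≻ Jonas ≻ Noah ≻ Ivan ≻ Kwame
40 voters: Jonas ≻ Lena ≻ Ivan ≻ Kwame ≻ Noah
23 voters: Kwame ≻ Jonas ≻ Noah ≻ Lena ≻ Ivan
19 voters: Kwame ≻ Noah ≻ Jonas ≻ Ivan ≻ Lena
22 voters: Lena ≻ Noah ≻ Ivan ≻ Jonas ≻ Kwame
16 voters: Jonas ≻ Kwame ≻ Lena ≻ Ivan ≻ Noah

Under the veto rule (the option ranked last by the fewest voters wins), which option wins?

Last-place votes: Jonas 0, Noah 65, Kwame 45, Ivan 23, Lena 19.
Jonas is ranked last by the fewest voters, so Jonas wins.

Jonas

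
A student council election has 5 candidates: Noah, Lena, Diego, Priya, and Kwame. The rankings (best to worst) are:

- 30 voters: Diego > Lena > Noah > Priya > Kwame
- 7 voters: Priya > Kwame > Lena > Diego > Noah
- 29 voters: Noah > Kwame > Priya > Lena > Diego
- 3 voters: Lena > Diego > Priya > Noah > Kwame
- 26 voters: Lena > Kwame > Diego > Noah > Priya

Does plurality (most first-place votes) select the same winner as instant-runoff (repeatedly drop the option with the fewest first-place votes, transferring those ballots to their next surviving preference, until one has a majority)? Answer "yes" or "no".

no

Plurality — first-place votes: Noah 29, Lena 29, Diego 30, Priya 7, Kwame 0. Winner: Diego.
Instant-runoff — R1 Noah 29, Lena 29, Diego 30, Priya 7, Kwame 0 (Kwame out); R2 Noah 29, Lena 29, Diego 30, Priya 7 (Priya out); R3 Noah 29, Lena 36, Diego 30 (Noah out); R4 Lena 65, Diego 30 (Lena winner). Winner: Lena.
The two methods disagree.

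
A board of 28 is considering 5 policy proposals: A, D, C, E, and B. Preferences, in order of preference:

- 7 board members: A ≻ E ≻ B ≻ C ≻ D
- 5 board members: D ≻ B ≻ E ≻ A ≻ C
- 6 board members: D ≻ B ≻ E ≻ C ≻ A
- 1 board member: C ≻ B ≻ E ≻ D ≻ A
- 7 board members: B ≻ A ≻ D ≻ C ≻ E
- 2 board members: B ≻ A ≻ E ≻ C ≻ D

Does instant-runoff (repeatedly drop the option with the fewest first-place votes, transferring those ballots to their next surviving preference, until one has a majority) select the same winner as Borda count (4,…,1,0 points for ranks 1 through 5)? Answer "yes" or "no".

Instant-runoff — R1 A 7, D 11, C 1, E 0, B 9 (E out); R2 A 7, D 11, C 1, B 9 (C out); R3 A 7, D 11, B 10 (A out); R4 D 11, B 17 (B winner). Winner: B.
Borda — scores: A 60, D 59, C 26, E 49, B 86. Winner: B.
The two methods agree.

yes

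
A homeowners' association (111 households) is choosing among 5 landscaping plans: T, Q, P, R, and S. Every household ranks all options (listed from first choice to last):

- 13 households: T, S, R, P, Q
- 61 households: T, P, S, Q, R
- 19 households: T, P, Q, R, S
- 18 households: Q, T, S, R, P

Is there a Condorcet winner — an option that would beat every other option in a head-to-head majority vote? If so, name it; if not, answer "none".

T vs Q: 93–18 for T.
T vs P: 111–0 for T.
T vs R: 111–0 for T.
T vs S: 111–0 for T.
T beats every other option head-to-head.

T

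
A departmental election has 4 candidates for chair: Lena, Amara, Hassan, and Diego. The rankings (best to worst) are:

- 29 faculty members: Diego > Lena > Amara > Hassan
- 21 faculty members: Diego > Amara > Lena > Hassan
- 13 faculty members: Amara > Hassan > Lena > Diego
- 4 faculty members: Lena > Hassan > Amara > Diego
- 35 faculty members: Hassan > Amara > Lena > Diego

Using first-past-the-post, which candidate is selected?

First-place votes: Lena 4, Amara 13, Hassan 35, Diego 50.
Diego has the most first-place votes.

Diego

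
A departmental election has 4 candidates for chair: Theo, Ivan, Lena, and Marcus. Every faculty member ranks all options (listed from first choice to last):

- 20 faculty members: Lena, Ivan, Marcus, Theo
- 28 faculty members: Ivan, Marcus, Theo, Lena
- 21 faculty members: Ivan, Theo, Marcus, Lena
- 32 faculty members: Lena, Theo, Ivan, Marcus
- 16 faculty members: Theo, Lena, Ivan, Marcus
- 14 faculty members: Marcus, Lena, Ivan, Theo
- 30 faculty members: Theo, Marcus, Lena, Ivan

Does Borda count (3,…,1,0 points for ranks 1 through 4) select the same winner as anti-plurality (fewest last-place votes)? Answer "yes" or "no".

no

Borda — scores: Theo 272, Ivan 249, Lena 246, Marcus 199. Winner: Theo.
Anti-plurality — last-place votes: Theo 34, Ivan 30, Lena 49, Marcus 48. Winner: Ivan.
The two methods disagree.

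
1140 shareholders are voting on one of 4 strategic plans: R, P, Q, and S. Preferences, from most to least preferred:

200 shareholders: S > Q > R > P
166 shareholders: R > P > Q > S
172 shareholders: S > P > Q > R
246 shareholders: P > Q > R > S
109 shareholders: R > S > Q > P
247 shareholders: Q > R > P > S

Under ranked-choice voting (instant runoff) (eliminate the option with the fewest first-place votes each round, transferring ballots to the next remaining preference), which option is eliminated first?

Round 1: R 275, P 246, Q 247, S 372. Eliminate P.

P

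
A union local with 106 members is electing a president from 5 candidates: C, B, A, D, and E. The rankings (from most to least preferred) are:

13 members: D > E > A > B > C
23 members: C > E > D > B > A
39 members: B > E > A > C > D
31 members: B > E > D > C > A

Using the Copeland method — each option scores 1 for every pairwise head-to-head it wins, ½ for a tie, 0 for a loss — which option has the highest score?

C: beats A and D; loses to B and E → score 2.
B: beats C, A, D, and E → score 4.
A: loses to C, B, D, and E → score 0.
D: beats A; loses to C, B, and E → score 1.
E: beats C, A, and D; loses to B → score 3.
B has the best pairwise record.

B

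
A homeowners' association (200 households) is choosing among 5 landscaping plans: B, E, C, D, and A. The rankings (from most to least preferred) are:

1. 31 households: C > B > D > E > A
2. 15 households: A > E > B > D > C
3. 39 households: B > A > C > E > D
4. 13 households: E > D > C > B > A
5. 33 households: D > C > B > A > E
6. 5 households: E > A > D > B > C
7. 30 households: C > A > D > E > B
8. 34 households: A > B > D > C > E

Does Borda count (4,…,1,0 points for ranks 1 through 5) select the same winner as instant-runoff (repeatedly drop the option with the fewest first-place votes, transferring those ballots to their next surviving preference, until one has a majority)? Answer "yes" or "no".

yes

Borda — scores: B 465, E 217, C 481, D 386, A 451. Winner: C.
Instant-runoff — R1 B 39, E 18, C 61, D 33, A 49 (E out); R2 B 39, C 61, D 46, A 54 (B out); R3 C 61, D 46, A 93 (D out); R4 C 107, A 93 (C winner). Winner: C.
The two methods agree.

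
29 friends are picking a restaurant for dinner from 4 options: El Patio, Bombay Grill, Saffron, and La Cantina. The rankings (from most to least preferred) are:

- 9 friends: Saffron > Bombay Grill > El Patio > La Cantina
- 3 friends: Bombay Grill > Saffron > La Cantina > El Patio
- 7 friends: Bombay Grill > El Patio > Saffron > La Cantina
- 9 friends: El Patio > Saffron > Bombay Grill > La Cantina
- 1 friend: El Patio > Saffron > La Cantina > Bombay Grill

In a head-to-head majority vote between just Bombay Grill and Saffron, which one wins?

Saffron

Voters preferring Bombay Grill to Saffron: 10; preferring Saffron to Bombay Grill: 19.
Saffron wins the head-to-head.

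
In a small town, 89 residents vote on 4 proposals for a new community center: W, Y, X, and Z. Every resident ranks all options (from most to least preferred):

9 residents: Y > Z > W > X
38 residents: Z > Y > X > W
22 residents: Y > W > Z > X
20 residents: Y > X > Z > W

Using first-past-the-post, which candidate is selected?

First-place votes: W 0, Y 51, X 0, Z 38.
Y has the most first-place votes.

Y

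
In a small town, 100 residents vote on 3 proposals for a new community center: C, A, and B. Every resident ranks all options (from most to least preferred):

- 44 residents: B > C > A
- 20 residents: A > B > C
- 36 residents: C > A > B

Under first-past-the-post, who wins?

B

First-place votes: C 36, A 20, B 44.
B has the most first-place votes.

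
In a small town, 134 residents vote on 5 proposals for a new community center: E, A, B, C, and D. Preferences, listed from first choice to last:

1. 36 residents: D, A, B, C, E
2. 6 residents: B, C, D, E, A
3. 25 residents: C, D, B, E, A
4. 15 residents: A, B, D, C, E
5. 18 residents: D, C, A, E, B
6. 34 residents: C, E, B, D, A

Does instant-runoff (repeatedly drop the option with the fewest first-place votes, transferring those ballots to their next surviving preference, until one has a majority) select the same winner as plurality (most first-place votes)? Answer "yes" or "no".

Instant-runoff — R1 E 0, A 15, B 6, C 59, D 54 (E out); R2 A 15, B 6, C 59, D 54 (B out); R3 A 15, C 65, D 54 (A out); R4 C 65, D 69 (D winner). Winner: D.
Plurality — first-place votes: E 0, A 15, B 6, C 59, D 54. Winner: C.
The two methods disagree.

no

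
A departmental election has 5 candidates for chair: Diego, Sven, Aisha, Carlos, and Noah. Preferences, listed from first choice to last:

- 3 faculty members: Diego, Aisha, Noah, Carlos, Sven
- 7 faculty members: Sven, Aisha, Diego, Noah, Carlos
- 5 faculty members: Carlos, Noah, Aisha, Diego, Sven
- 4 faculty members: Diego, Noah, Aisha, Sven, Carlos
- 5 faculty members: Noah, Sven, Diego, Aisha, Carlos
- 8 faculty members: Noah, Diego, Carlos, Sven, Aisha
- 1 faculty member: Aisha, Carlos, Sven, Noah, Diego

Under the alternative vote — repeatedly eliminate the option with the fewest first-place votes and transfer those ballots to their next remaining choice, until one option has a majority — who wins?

Round 1: Diego 7, Sven 7, Aisha 1, Carlos 5, Noah 13. Eliminate Aisha.
Round 2: Diego 7, Sven 7, Carlos 6, Noah 13. Eliminate Carlos.
Round 3: Diego 7, Sven 8, Noah 18. Noah has a majority.

Noah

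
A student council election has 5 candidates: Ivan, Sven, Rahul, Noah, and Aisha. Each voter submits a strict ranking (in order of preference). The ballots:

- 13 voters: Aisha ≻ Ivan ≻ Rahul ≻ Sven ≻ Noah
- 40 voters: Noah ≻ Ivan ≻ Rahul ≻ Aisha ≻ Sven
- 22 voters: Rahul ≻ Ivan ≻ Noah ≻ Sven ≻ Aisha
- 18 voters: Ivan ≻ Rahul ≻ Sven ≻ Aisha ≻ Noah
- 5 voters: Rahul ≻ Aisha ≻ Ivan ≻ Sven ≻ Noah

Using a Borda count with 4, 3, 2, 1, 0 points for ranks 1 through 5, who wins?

Ivan: 13·3 + 40·3 + 22·3 + 18·4 + 5·2 = 307
Sven: 13·1 + 40·0 + 22·1 + 18·2 + 5·1 = 76
Rahul: 13·2 + 40·2 + 22·4 + 18·3 + 5·4 = 268
Noah: 13·0 + 40·4 + 22·2 + 18·0 + 5·0 = 204
Aisha: 13·4 + 40·1 + 22·0 + 18·1 + 5·3 = 125
Ivan has the highest Borda score (307).

Ivan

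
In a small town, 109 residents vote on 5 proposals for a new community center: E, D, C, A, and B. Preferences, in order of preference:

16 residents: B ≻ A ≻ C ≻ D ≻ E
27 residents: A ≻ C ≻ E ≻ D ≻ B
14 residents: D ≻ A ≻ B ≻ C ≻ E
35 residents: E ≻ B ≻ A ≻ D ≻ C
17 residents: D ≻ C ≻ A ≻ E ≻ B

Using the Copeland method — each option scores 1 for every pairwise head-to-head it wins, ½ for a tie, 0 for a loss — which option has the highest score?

E: beats D and B; loses to C and A → score 2.
D: beats C and B; loses to E and A → score 2.
C: beats E; loses to D, A, and B → score 1.
A: beats E, D, C, and B → score 4.
B: beats C; loses to E, D, and A → score 1.
A has the best pairwise record.

A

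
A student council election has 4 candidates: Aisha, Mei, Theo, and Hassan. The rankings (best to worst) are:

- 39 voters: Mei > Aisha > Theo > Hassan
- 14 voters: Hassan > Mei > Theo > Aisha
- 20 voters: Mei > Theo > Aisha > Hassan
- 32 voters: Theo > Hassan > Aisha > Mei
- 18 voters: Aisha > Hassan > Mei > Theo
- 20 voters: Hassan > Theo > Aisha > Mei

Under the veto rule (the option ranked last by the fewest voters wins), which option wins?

Last-place votes: Aisha 14, Mei 52, Theo 18, Hassan 59.
Aisha is ranked last by the fewest voters, so Aisha wins.

Aisha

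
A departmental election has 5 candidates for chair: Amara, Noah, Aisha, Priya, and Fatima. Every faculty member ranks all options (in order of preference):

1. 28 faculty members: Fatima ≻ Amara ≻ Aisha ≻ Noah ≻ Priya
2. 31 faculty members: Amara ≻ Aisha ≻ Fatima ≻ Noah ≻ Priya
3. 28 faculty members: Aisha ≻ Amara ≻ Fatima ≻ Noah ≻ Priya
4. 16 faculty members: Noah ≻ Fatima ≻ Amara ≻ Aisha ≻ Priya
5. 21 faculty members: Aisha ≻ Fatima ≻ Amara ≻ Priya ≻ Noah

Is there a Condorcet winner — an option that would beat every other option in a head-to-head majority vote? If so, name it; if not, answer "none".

Checking pairwise contests:
Fatima beats Amara 65–59.
Amara beats Noah 108–16.
Amara beats Aisha 75–49.
Amara beats Priya 124–0.
Aisha beats Fatima 80–44.
Every option loses at least one head-to-head, so there is no Condorcet winner.

none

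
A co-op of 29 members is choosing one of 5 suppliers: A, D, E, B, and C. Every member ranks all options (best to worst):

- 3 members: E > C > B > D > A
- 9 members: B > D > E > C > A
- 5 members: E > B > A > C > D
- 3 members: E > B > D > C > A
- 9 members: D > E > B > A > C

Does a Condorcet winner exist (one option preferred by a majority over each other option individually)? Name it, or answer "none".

Checking pairwise contests:
D beats A 24–5.
B beats D 20–9.
D beats E 18–11.
E beats B 20–9.
D beats C 21–8.
Every option loses at least one head-to-head, so there is no Condorcet winner.

none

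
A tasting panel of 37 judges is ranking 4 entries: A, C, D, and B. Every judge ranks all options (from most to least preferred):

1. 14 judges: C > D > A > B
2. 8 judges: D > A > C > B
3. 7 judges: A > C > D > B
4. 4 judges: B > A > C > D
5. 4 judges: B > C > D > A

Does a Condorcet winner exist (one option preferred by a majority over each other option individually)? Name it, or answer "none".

Checking pairwise contests:
D beats A 26–11.
A beats C 19–18.
C beats D 29–8.
A beats B 29–8.
Every option loses at least one head-to-head, so there is no Condorcet winner.

none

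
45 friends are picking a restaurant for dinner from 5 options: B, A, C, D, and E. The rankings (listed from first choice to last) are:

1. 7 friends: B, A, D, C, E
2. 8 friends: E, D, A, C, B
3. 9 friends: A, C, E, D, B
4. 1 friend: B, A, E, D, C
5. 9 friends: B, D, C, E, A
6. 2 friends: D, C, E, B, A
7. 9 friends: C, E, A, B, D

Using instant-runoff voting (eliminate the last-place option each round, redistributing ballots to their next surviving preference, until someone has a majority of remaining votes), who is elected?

Round 1: B 17, A 9, C 9, D 2, E 8. Eliminate D.
Round 2: B 17, A 9, C 11, E 8. Eliminate E.
Round 3: B 17, A 17, C 11. Eliminate C.
Round 4: B 19, A 26. A has a majority.

A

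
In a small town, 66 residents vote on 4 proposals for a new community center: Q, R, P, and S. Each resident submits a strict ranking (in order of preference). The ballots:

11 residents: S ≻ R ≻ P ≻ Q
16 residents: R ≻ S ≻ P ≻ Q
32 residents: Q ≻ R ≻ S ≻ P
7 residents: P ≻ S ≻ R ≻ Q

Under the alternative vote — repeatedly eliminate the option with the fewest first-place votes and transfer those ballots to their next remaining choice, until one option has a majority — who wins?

S

Round 1: Q 32, R 16, P 7, S 11. Eliminate P.
Round 2: Q 32, R 16, S 18. Eliminate R.
Round 3: Q 32, S 34. S has a majority.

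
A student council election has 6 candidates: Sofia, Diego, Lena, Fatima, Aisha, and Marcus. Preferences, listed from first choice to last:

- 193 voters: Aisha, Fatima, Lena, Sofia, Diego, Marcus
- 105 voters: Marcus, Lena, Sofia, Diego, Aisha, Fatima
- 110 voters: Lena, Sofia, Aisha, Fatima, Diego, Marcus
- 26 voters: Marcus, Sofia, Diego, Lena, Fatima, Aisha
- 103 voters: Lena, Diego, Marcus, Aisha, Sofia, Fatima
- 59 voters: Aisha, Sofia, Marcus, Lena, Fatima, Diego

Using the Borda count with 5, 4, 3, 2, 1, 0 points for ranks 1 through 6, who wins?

Sofia: 193·2 + 105·3 + 110·4 + 26·4 + 103·1 + 59·4 = 1584
Diego: 193·1 + 105·2 + 110·1 + 26·3 + 103·4 + 59·0 = 1003
Lena: 193·3 + 105·4 + 110·5 + 26·2 + 103·5 + 59·2 = 2234
Fatima: 193·4 + 105·0 + 110·2 + 26·1 + 103·0 + 59·1 = 1077
Aisha: 193·5 + 105·1 + 110·3 + 26·0 + 103·2 + 59·5 = 1901
Marcus: 193·0 + 105·5 + 110·0 + 26·5 + 103·3 + 59·3 = 1141
Lena has the highest Borda score (2234).

Lena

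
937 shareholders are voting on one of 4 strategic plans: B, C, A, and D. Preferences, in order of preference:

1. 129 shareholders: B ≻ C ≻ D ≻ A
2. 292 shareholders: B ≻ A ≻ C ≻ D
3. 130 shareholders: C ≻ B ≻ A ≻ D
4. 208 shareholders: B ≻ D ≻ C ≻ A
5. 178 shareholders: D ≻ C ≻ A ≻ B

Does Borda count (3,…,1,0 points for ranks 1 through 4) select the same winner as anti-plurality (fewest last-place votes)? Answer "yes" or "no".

Borda — scores: B 2147, C 1504, A 892, D 1079. Winner: B.
Anti-plurality — last-place votes: B 178, C 0, A 337, D 422. Winner: C.
The two methods disagree.

no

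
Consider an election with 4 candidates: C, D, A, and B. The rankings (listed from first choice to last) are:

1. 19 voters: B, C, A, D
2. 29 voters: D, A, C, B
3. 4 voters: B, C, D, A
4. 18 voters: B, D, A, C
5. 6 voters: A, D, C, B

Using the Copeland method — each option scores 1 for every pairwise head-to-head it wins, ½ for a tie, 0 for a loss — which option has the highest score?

C: loses to D, A, and B → score 0.
D: beats C and A; loses to B → score 2.
A: beats C; loses to D and B → score 1.
B: beats C, D, and A → score 3.
B has the best pairwise record.

B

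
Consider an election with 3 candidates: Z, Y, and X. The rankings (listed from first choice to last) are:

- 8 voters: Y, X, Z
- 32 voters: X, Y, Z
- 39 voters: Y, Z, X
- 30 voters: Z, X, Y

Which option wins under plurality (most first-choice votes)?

Y

First-place votes: Z 30, Y 47, X 32.
Y has the most first-place votes.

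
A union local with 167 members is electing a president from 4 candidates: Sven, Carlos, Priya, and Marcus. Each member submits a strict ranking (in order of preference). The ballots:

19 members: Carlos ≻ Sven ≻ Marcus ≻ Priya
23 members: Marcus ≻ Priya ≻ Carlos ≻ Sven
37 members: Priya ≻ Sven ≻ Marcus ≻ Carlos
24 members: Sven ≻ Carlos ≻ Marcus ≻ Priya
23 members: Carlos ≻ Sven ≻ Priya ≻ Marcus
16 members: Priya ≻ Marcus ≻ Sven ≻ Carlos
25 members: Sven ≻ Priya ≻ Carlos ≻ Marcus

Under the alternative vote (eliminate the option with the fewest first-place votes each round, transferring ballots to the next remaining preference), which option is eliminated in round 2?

Round 1: Sven 49, Carlos 42, Priya 53, Marcus 23. Eliminate Marcus.
Round 2: Sven 49, Carlos 42, Priya 76. Eliminate Carlos.

Carlos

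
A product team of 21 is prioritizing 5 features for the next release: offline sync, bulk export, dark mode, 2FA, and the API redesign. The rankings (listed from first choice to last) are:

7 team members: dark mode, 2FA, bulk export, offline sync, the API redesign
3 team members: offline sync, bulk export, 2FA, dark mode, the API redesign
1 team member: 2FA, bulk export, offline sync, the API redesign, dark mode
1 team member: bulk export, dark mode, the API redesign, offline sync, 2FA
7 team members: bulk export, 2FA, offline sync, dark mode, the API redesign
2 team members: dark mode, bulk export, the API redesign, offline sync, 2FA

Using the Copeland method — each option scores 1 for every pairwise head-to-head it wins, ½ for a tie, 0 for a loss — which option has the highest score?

bulk export

offline sync: beats dark mode and the API redesign; loses to bulk export and 2FA → score 2.
bulk export: beats offline sync, dark mode, 2FA, and the API redesign → score 4.
dark mode: beats the API redesign; loses to offline sync, bulk export, and 2FA → score 1.
2FA: beats offline sync, dark mode, and the API redesign; loses to bulk export → score 3.
the API redesign: loses to offline sync, bulk export, dark mode, and 2FA → score 0.
bulk export has the best pairwise record.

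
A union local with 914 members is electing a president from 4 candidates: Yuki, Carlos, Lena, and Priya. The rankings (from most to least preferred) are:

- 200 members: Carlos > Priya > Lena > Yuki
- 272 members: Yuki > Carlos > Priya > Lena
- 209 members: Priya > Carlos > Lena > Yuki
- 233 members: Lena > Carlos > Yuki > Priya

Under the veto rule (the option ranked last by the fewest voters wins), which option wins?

Carlos

Last-place votes: Yuki 409, Carlos 0, Lena 272, Priya 233.
Carlos is ranked last by the fewest voters, so Carlos wins.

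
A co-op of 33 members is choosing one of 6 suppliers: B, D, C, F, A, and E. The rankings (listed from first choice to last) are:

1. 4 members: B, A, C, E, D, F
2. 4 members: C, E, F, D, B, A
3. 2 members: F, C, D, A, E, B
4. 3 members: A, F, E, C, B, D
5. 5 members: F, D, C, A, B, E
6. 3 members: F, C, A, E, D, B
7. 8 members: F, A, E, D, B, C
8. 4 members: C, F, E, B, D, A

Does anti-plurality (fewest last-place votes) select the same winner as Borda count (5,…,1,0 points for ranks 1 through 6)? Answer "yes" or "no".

no

Anti-plurality — last-place votes: B 5, D 3, C 8, F 4, A 8, E 5. Winner: D.
Borda — scores: B 48, D 61, C 93, F 130, A 86, E 77. Winner: F.
The two methods disagree.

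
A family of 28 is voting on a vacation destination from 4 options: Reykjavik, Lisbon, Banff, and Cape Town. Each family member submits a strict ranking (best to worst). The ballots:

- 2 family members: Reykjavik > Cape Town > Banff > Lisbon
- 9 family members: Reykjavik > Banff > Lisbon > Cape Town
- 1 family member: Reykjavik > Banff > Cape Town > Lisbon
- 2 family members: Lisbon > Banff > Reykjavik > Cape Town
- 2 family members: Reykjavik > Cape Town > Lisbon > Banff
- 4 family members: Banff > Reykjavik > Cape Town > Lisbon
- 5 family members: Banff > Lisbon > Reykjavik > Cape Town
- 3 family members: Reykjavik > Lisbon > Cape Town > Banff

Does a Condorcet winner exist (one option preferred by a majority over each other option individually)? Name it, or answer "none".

Reykjavik vs Lisbon: 21–7 for Reykjavik.
Reykjavik vs Banff: 17–11 for Reykjavik.
Reykjavik vs Cape Town: 28–0 for Reykjavik.
Reykjavik beats every other option head-to-head.

Reykjavik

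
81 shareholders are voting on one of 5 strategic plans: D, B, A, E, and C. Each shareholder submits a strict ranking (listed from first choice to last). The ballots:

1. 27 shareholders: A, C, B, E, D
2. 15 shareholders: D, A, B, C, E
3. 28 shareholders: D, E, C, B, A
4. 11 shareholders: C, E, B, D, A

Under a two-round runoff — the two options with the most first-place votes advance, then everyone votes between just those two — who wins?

D

Round 1 first-place votes: D 43, B 0, A 27, E 0, C 11.
D and A advance.
Runoff: D is preferred to A by 54 voters; A by 27.
D wins the runoff.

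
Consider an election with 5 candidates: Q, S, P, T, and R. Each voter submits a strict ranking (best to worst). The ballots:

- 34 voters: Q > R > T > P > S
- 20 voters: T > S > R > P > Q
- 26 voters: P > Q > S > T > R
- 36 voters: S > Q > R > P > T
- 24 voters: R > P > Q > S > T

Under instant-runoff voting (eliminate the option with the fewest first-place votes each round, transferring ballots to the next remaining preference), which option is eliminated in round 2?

Round 1: Q 34, S 36, P 26, T 20, R 24. Eliminate T.
Round 2: Q 34, S 56, P 26, R 24. Eliminate R.

R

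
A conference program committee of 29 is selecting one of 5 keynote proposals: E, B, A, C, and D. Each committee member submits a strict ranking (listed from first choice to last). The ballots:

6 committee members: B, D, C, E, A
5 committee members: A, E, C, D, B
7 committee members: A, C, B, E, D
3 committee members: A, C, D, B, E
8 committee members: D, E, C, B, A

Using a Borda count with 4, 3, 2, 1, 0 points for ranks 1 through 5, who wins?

E: 6·1 + 5·3 + 7·1 + 3·0 + 8·3 = 52
B: 6·4 + 5·0 + 7·2 + 3·1 + 8·1 = 49
A: 6·0 + 5·4 + 7·4 + 3·4 + 8·0 = 60
C: 6·2 + 5·2 + 7·3 + 3·3 + 8·2 = 68
D: 6·3 + 5·1 + 7·0 + 3·2 + 8·4 = 61
C has the highest Borda score (68).

C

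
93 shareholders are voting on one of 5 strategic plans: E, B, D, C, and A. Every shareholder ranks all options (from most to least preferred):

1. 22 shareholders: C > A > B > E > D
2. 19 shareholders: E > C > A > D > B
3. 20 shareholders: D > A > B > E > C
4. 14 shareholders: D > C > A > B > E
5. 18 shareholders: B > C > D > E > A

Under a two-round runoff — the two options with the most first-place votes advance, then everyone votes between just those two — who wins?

Round 1 first-place votes: E 19, B 18, D 34, C 22, A 0.
D and C advance.
Runoff: D is preferred to C by 34 voters; C by 59.
C wins the runoff.

C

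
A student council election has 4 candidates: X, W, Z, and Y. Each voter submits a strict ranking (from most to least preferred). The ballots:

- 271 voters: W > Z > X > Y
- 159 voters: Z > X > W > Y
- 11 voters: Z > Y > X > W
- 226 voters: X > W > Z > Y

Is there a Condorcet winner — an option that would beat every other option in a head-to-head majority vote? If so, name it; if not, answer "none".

none

Checking pairwise contests:
Z beats X 441–226.
X beats W 396–271.
W beats Z 497–170.
X beats Y 656–11.
Every option loses at least one head-to-head, so there is no Condorcet winner.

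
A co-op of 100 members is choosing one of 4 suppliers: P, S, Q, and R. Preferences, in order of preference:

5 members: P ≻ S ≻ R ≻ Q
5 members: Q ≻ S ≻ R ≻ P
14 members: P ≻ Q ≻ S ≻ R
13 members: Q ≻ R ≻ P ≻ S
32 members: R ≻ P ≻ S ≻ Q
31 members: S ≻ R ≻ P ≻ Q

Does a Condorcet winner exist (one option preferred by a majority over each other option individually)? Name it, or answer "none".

Checking pairwise contests:
R beats P 81–19.
P beats S 64–36.
P beats Q 82–18.
S beats R 55–45.
Every option loses at least one head-to-head, so there is no Condorcet winner.

none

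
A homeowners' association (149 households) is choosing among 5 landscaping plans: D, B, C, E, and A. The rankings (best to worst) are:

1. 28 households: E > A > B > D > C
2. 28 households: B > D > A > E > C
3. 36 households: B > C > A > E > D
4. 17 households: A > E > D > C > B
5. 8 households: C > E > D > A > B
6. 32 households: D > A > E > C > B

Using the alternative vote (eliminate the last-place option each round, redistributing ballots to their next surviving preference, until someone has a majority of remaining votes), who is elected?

Round 1: D 32, B 64, C 8, E 28, A 17. Eliminate C.
Round 2: D 32, B 64, E 36, A 17. Eliminate A.
Round 3: D 32, B 64, E 53. Eliminate D.
Round 4: B 64, E 85. E has a majority.

E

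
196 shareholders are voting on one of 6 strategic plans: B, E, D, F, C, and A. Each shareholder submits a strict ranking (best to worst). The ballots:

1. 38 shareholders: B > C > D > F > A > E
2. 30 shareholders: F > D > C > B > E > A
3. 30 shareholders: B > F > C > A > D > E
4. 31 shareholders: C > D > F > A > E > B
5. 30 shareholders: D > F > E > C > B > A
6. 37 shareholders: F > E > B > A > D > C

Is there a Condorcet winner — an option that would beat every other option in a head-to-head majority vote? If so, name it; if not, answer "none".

Checking pairwise contests:
F beats B 128–68.
D beats E 159–37.
B beats D 105–91.
D beats F 99–97.
B beats C 105–91.
B beats A 165–31.
Every option loses at least one head-to-head, so there is no Condorcet winner.

none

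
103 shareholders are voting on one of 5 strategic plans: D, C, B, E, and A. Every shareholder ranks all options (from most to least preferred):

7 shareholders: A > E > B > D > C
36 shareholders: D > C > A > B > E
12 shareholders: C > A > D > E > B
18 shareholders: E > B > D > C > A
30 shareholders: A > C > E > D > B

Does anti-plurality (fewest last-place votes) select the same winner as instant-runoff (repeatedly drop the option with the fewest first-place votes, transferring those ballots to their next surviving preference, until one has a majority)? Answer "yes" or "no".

Anti-plurality — last-place votes: D 0, C 7, B 42, E 36, A 18. Winner: D.
Instant-runoff — R1 D 36, C 12, B 0, E 18, A 37 (B out); R2 D 36, C 12, E 18, A 37 (C out); R3 D 36, E 18, A 49 (E out); R4 D 54, A 49 (D winner). Winner: D.
The two methods agree.

yes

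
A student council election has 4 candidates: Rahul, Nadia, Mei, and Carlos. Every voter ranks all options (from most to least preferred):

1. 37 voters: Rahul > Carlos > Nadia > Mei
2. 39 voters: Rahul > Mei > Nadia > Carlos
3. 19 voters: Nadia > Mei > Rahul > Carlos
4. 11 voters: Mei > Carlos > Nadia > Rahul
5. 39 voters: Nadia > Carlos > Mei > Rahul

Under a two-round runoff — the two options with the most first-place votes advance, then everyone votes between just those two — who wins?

Round 1 first-place votes: Rahul 76, Nadia 58, Mei 11, Carlos 0.
Rahul and Nadia advance.
Runoff: Rahul is preferred to Nadia by 76 voters; Nadia by 69.
Rahul wins the runoff.

Rahul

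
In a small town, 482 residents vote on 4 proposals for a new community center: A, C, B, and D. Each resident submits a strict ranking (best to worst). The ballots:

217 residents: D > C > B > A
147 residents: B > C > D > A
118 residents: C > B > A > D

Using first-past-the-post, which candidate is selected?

D

First-place votes: A 0, C 118, B 147, D 217.
D has the most first-place votes.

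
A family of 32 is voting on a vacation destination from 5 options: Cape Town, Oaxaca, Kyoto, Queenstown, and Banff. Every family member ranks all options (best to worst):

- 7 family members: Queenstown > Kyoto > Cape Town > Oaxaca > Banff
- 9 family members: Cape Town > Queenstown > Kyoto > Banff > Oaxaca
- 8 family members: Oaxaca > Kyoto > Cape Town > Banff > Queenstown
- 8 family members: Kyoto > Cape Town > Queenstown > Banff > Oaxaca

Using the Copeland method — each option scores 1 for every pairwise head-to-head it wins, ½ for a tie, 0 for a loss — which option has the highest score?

Kyoto

Cape Town: beats Oaxaca, Queenstown, and Banff; loses to Kyoto → score 3.
Oaxaca: loses to Cape Town, Kyoto, Queenstown, and Banff → score 0.
Kyoto: beats Cape Town, Oaxaca, and Banff; ties Queenstown → score 3.5.
Queenstown: beats Oaxaca and Banff; ties Kyoto; loses to Cape Town → score 2.5.
Banff: beats Oaxaca; loses to Cape Town, Kyoto, and Queenstown → score 1.
Kyoto has the best pairwise record.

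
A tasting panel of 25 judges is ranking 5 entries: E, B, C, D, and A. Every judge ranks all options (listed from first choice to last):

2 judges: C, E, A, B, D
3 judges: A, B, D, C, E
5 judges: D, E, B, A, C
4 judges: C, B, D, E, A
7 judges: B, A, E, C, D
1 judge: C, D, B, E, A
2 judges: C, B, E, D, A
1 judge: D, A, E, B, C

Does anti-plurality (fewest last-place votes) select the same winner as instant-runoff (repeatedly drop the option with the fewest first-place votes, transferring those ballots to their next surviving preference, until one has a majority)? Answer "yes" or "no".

yes

Anti-plurality — last-place votes: E 3, B 0, C 6, D 9, A 7. Winner: B.
Instant-runoff — R1 E 0, B 7, C 9, D 6, A 3 (E out); R2 B 7, C 9, D 6, A 3 (A out); R3 B 10, C 9, D 6 (D out); R4 B 16, C 9 (B winner). Winner: B.
The two methods agree.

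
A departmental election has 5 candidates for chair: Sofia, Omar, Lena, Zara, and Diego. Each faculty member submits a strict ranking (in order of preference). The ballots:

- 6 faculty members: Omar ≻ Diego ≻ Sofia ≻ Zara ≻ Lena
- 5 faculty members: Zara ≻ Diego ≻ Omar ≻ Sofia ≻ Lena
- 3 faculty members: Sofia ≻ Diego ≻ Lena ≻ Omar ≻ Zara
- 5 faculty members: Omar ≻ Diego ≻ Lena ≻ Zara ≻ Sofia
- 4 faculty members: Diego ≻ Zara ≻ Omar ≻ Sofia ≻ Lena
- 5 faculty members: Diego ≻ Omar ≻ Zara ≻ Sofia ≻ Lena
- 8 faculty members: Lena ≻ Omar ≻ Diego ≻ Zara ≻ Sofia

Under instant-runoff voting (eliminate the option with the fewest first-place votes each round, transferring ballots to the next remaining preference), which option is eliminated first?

Round 1: Sofia 3, Omar 11, Lena 8, Zara 5, Diego 9. Eliminate Sofia.

Sofia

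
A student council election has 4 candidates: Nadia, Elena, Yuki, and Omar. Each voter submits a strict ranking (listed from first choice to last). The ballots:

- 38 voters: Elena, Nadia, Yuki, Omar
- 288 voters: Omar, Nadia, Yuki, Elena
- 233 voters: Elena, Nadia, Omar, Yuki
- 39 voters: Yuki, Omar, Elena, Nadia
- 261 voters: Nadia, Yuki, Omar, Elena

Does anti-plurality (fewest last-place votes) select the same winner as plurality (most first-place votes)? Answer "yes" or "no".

Anti-plurality — last-place votes: Nadia 39, Elena 549, Yuki 233, Omar 38. Winner: Omar.
Plurality — first-place votes: Nadia 261, Elena 271, Yuki 39, Omar 288. Winner: Omar.
The two methods agree.

yes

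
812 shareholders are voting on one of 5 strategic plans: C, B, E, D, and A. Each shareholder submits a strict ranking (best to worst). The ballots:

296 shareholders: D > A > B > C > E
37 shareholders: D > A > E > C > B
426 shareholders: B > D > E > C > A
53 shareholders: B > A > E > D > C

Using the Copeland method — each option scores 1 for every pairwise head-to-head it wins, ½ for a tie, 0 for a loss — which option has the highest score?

C: beats A; loses to B, E, and D → score 1.
B: beats C, E, D, and A → score 4.
E: beats C and A; loses to B and D → score 2.
D: beats C, E, and A; loses to B → score 3.
A: loses to C, B, E, and D → score 0.
B has the best pairwise record.

B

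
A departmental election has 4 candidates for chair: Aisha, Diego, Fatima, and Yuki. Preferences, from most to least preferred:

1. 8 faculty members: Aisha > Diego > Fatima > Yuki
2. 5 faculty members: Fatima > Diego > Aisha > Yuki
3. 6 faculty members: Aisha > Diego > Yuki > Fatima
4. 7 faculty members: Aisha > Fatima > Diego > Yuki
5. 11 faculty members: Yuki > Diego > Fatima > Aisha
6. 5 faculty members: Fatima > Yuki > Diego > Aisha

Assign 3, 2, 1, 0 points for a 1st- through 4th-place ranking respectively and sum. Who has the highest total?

Diego

Aisha: 8·3 + 5·1 + 6·3 + 7·3 + 11·0 + 5·0 = 68
Diego: 8·2 + 5·2 + 6·2 + 7·1 + 11·2 + 5·1 = 72
Fatima: 8·1 + 5·3 + 6·0 + 7·2 + 11·1 + 5·3 = 63
Yuki: 8·0 + 5·0 + 6·1 + 7·0 + 11·3 + 5·2 = 49
Diego has the highest Borda score (72).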